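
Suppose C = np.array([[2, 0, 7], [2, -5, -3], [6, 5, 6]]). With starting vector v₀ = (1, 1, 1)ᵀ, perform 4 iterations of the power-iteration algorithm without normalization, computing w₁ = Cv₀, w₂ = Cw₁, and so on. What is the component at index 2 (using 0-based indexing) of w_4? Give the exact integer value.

w1 = Cv₀ = (9, -6, 17)
w2 = Cw1 = (137, -3, 126)
w3 = Cw2 = (1156, -89, 1563)
w4 = Cw3 = (13253, -1932, 15869)
The requested component of w4 is 15869.

15869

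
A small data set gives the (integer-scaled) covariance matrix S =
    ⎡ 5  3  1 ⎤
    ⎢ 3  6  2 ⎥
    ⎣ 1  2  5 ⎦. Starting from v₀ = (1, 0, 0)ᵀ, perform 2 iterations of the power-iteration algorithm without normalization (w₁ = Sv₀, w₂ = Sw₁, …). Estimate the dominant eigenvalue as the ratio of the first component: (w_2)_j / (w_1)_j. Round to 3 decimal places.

λ ≈ 7.000

w1 = Sv₀ = (5·1 + 3·0 + 1·0; 3·1 + 6·0 + 2·0; 1·1 + 2·0 + 5·0) = (5, 3, 1)
w2 = Sw1 = (5·5 + 3·3 + 1·1; 3·5 + 6·3 + 2·1; 1·5 + 2·3 + 5·1) = (35, 35, 16)
Ratio at component: 35 / 5 = 7.000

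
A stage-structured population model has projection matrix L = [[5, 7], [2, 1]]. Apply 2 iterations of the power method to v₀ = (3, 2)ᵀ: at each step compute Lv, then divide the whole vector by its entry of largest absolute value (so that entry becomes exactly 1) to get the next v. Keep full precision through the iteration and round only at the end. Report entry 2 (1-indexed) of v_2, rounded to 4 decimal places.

Lv0 = (29.00000, 8.00000); divide by 29.00000 → v1 = (1.00000, 0.27586)
Lv1 = (6.93103, 2.27586); divide by 6.93103 → v2 = (1.00000, 0.32836)
Requested entry of v2: 66/201 = 0.3284

0.3284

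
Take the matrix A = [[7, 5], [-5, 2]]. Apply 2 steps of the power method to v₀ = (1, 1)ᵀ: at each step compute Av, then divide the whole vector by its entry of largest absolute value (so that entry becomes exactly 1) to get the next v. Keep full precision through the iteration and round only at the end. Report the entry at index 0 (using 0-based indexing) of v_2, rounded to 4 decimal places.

Av0 = (12.00000, -3.00000); divide by 12.00000 → v1 = (1.00000, -0.25000)
Av1 = (5.75000, -5.50000); divide by 5.75000 → v2 = (1.00000, -0.95652)
Requested entry of v2: 69/69 = 1.0000

1.0000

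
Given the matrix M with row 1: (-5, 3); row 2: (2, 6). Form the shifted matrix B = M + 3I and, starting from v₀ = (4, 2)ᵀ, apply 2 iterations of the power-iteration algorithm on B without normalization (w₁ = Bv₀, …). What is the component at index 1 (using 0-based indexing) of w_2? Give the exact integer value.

230

B = M + 3I has rows (-2, 3); (2, 9)
w1 = Bv₀ = ((-2)·4 + 3·2; 2·4 + 9·2) = (-2, 26)
w2 = Bw1 = ((-2)·(-2) + 3·26; 2·(-2) + 9·26) = (82, 230)
Requested component of w2: 230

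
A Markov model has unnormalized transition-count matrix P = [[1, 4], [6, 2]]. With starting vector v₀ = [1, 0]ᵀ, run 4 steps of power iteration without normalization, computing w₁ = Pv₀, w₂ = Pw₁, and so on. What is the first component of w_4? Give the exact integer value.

841

w1 = Pv₀ = (1·1 + 4·0; 6·1 + 2·0) = (1, 6)
w2 = Pw1 = (1·1 + 4·6; 6·1 + 2·6) = (25, 18)
w3 = Pw2 = (97, 186)
w4 = Pw3 = (841, 954)
The requested component of w4 is 841.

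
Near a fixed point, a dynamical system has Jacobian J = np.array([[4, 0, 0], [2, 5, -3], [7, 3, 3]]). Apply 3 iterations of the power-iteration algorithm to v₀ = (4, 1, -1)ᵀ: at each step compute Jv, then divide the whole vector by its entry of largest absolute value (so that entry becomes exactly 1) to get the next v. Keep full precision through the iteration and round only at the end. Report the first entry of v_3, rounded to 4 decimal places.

0.2025

Jv0 = (16.00000, 16.00000, 28.00000); divide by 28.00000 → v1 = (0.57143, 0.57143, 1.00000)
Jv1 = (2.28571, 1.00000, 8.71429); divide by 8.71429 → v2 = (0.26230, 0.11475, 1.00000)
Jv2 = (1.04918, -1.90164, 5.18033); divide by 5.18033 → v3 = (0.20253, -0.36709, 1.00000)
Requested entry of v3: 256/1264 = 0.2025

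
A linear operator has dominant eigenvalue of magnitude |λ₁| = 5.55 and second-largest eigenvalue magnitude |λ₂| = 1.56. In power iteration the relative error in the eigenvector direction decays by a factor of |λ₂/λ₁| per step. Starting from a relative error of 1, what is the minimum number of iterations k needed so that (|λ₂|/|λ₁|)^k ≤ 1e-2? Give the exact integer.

4

|λ₂/λ₁| = 1.56/5.55 = 0.28108
Need k ≥ ln(1e-2) / ln(0.28108) = -4.6052 / -1.2691 ≈ 3.629
Smallest integer k satisfying the bound: 4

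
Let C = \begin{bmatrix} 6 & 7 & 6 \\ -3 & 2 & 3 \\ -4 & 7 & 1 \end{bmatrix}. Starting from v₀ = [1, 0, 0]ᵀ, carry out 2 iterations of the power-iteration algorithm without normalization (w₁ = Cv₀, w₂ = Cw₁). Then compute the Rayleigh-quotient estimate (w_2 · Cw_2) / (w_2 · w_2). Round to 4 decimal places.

w1 = Cv₀ = (6, -3, -4)
w2 = Cw1 = (-9, -36, -49)
Cw2 = (-600, -192, -265)
w2·Cw2 = (-9)·(-600) + (-36)·(-192) + (-49)·(-265) = 25297; w2·w2 = (-9)·(-9) + (-36)·(-36) + (-49)·(-49) = 3778
λ ≈ 25297/3778 = 6.6959

6.6959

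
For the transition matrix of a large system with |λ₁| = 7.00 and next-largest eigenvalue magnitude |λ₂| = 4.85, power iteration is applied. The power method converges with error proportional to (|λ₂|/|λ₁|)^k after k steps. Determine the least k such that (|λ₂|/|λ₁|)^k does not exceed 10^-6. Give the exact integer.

|λ₂/λ₁| = 4.85/7.00 = 0.69286
Need k ≥ ln(10^-6) / ln(0.69286) = -13.8155 / -0.3669 ≈ 37.651
Smallest integer k satisfying the bound: 38

38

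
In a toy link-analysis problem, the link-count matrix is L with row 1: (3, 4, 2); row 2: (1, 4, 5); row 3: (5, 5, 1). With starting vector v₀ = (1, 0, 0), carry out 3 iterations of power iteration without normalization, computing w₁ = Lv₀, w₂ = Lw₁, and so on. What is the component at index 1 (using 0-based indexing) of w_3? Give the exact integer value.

276

w1 = Lv₀ = (3·1 + 4·0 + 2·0; 1·1 + 4·0 + 5·0; 5·1 + 5·0 + 1·0) = (3, 1, 5)
w2 = Lw1 = (3·3 + 4·1 + 2·5; 1·3 + 4·1 + 5·5; 5·3 + 5·1 + 1·5) = (23, 32, 25)
w3 = Lw2 = (247, 276, 300)
The requested component of w3 is 276.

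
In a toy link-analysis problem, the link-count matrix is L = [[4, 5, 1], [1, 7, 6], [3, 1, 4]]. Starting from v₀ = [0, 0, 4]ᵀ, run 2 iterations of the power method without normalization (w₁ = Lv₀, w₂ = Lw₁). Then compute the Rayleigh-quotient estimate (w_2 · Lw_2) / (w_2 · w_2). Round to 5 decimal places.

λ ≈ 10.75023

w1 = Lv₀ = (4·0 + 5·0 + 1·4; 1·0 + 7·0 + 6·4; 3·0 + 1·0 + 4·4) = (4, 24, 16)
w2 = Lw1 = (4·4 + 5·24 + 1·16; 1·4 + 7·24 + 6·16; 3·4 + 1·24 + 4·16) = (152, 268, 100)
Lw2 = (2048, 2628, 1124)
w2·Lw2 = 152·2048 + 268·2628 + 100·1124 = 1128000; w2·w2 = 152·152 + 268·268 + 100·100 = 104928
λ ≈ 1128000/104928 = 10.75023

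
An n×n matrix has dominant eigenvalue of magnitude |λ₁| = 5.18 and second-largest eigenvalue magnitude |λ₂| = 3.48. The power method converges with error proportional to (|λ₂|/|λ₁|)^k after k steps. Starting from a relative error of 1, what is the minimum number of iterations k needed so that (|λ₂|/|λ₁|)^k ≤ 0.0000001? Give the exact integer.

|λ₂/λ₁| = 3.48/5.18 = 0.67181
Need k ≥ ln(0.0000001) / ln(0.67181) = -16.1181 / -0.3978 ≈ 40.521
Smallest integer k satisfying the bound: 41

41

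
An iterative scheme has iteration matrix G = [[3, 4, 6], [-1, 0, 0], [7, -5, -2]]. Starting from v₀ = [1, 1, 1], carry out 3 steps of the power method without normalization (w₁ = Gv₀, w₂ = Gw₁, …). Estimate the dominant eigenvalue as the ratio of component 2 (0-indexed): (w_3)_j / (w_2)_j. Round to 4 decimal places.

w1 = Gv₀ = (13, -1, 0)
w2 = Gw1 = (35, -13, 96)
w3 = Gw2 = (629, -35, 118)
Ratio at component: 118 / 96 = 1.2292

λ ≈ 1.2292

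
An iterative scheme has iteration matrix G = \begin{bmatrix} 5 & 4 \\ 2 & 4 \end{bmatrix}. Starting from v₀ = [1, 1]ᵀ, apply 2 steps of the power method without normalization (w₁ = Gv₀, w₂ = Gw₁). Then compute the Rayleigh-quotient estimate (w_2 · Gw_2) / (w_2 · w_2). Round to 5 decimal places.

w1 = Gv₀ = (5·1 + 4·1; 2·1 + 4·1) = (9, 6)
w2 = Gw1 = (5·9 + 4·6; 2·9 + 4·6) = (69, 42)
Gw2 = (513, 306)
w2·Gw2 = 69·513 + 42·306 = 48249; w2·w2 = 69·69 + 42·42 = 6525
λ ≈ 48249/6525 = 7.39448

λ ≈ 7.39448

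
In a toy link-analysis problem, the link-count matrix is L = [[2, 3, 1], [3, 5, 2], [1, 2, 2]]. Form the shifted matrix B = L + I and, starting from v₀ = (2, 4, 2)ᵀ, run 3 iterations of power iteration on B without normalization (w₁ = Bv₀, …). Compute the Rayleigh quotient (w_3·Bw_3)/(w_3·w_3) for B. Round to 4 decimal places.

B = L + I has rows (3, 3, 1); (3, 6, 2); (1, 2, 3)
w1 = Bv₀ = (20, 34, 16)
w2 = Bw1 = (178, 296, 136)
w3 = Bw2 = (1558, 2582, 1178)
Bw3 = (13598, 22522, 10256)
w3·Bw3 = 91419056; w3·w3 = 10481772; μ ≈ 91419056/10481772 = 8.7217

8.7217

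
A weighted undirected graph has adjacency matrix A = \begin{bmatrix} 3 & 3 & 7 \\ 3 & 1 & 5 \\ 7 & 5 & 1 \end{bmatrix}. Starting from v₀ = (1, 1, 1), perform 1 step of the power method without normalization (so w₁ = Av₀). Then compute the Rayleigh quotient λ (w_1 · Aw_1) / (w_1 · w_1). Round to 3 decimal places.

w1 = Av₀ = (3·1 + 3·1 + 7·1; 3·1 + 1·1 + 5·1; 7·1 + 5·1 + 1·1) = (13, 9, 13)
Aw1 = (157, 113, 149)
w1·Aw1 = 13·157 + 9·113 + 13·149 = 4995; w1·w1 = 13·13 + 9·9 + 13·13 = 419
λ ≈ 4995/419 = 11.921

λ ≈ 11.921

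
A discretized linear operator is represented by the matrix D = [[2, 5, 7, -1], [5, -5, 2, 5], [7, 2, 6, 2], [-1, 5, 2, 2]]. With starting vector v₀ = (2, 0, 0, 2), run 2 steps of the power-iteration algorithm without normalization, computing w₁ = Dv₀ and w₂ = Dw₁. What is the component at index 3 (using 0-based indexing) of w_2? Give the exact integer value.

w1 = Dv₀ = (2·2 + 5·0 + 7·0 + (-1)·2; 5·2 + (-5)·0 + 2·0 + 5·2; 7·2 + 2·0 + 6·0 + 2·2; (-1)·2 + 5·0 + 2·0 + 2·2) = (2, 20, 18, 2)
w2 = Dw1 = (2·2 + 5·20 + 7·18 + (-1)·2; 5·2 + (-5)·20 + 2·18 + 5·2; 7·2 + 2·20 + 6·18 + 2·2; (-1)·2 + 5·20 + 2·18 + 2·2) = (228, -44, 166, 138)
The requested component of w2 is 138.

138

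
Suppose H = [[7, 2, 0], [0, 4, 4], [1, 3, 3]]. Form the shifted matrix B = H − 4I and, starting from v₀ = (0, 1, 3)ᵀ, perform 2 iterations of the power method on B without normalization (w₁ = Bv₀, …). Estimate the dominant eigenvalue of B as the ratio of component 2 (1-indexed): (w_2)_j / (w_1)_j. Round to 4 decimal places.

μ ≈ 0.0000

B = H − 4I has rows (3, 2, 0); (0, 0, 4); (1, 3, -1)
w1 = Bv₀ = (3·0 + 2·1 + 0·3; 0·0 + 0·1 + 4·3; 1·0 + 3·1 + (-1)·3) = (2, 12, 0)
w2 = Bw1 = (3·2 + 2·12 + 0·0; 0·2 + 0·12 + 4·0; 1·2 + 3·12 + (-1)·0) = (30, 0, 38)
Ratio: 0/12 = 0.0000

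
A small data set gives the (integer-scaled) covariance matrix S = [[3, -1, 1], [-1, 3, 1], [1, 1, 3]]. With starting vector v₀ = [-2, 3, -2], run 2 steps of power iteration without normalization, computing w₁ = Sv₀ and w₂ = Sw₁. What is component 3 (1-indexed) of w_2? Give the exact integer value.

-17

w1 = Sv₀ = (3·(-2) + (-1)·3 + 1·(-2); (-1)·(-2) + 3·3 + 1·(-2); 1·(-2) + 1·3 + 3·(-2)) = (-11, 9, -5)
w2 = Sw1 = (3·(-11) + (-1)·9 + 1·(-5); (-1)·(-11) + 3·9 + 1·(-5); 1·(-11) + 1·9 + 3·(-5)) = (-47, 33, -17)
The requested component of w2 is -17.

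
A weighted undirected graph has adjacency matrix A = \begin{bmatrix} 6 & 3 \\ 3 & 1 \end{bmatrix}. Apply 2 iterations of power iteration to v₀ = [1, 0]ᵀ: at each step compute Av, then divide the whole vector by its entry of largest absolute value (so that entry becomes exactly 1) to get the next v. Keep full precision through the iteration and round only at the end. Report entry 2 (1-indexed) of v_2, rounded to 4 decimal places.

Av0 = (6.00000, 3.00000); divide by 6.00000 → v1 = (1.00000, 0.50000)
Av1 = (7.50000, 3.50000); divide by 7.50000 → v2 = (1.00000, 0.46667)
Requested entry of v2: 21/45 = 0.4667

0.4667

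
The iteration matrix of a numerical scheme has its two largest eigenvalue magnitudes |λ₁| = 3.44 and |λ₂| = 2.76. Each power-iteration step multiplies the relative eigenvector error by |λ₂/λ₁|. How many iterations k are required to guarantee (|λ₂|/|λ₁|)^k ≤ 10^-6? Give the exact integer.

|λ₂/λ₁| = 2.76/3.44 = 0.80233
Need k ≥ ln(10^-6) / ln(0.80233) = -13.8155 / -0.2202 ≈ 62.729
Smallest integer k satisfying the bound: 63

63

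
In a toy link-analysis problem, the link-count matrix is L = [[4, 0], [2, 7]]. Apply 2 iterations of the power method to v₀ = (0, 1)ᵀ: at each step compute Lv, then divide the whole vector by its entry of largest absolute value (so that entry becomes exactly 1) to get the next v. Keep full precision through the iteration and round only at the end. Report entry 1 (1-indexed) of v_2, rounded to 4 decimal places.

0.0000

Lv0 = (0.00000, 7.00000); divide by 7.00000 → v1 = (0.00000, 1.00000)
Lv1 = (0.00000, 7.00000); divide by 7.00000 → v2 = (0.00000, 1.00000)
Requested entry of v2: 0/49 = 0.0000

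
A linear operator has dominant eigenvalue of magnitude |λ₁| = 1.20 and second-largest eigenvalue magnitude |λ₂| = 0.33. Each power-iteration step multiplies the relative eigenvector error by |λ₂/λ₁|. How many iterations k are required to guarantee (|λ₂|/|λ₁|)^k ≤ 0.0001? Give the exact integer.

8

|λ₂/λ₁| = 0.33/1.20 = 0.27500
Need k ≥ ln(0.0001) / ln(0.27500) = -9.2103 / -1.2910 ≈ 7.134
Smallest integer k satisfying the bound: 8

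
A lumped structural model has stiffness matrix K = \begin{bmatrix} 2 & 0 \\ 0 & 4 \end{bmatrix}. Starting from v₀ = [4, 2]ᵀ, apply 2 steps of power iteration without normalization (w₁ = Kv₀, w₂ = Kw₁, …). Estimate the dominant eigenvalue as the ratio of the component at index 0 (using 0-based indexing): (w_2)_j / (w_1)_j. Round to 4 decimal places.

w1 = Kv₀ = (2·4 + 0·2; 0·4 + 4·2) = (8, 8)
w2 = Kw1 = (2·8 + 0·8; 0·8 + 4·8) = (16, 32)
Ratio at component: 16 / 8 = 2.0000

λ ≈ 2.0000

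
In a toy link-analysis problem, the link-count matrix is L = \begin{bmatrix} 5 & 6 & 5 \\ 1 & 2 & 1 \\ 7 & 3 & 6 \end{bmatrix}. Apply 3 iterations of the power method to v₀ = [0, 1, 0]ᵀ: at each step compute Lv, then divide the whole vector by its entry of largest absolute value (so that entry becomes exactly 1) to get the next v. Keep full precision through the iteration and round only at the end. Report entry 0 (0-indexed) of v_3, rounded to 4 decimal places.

0.8309

Lv0 = (6.00000, 2.00000, 3.00000); divide by 6.00000 → v1 = (1.00000, 0.33333, 0.50000)
Lv1 = (9.50000, 2.16667, 11.00000); divide by 11.00000 → v2 = (0.86364, 0.19697, 1.00000)
Lv2 = (10.50000, 2.25758, 12.63636); divide by 12.63636 → v3 = (0.83094, 0.17866, 1.00000)
Requested entry of v3: 693/834 = 0.8309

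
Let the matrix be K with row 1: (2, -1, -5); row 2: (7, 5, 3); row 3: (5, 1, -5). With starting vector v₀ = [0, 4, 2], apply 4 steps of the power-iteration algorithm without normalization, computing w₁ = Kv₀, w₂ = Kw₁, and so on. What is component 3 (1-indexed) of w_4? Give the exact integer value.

80

w1 = Kv₀ = (-14, 26, -6)
w2 = Kw1 = (-24, 14, -14)
w3 = Kw2 = (8, -140, -36)
w4 = Kw3 = (336, -752, 80)
The requested component of w4 is 80.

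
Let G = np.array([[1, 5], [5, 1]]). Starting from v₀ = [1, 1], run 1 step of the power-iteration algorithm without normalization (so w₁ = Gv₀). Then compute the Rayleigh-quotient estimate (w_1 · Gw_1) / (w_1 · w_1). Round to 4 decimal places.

w1 = Gv₀ = (6, 6)
Gw1 = (36, 36)
w1·Gw1 = 6·36 + 6·36 = 432; w1·w1 = 6·6 + 6·6 = 72
λ ≈ 432/72 = 6.0000

6.0000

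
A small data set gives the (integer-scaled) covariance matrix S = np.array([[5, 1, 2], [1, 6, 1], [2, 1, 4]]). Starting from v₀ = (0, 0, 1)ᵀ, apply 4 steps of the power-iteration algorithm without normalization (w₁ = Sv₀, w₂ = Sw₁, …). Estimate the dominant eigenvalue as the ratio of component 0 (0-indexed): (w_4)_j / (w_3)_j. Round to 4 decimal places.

λ ≈ 7.5503

w1 = Sv₀ = (2, 1, 4)
w2 = Sw1 = (19, 12, 21)
w3 = Sw2 = (149, 112, 134)
w4 = Sw3 = (1125, 955, 946)
Ratio at component: 1125 / 149 = 7.5503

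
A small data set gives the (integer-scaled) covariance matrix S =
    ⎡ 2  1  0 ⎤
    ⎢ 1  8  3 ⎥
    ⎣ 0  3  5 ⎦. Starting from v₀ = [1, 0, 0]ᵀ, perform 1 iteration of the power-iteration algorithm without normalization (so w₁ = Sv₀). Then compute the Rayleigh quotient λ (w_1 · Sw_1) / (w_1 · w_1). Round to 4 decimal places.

w1 = Sv₀ = (2·1 + 1·0 + 0·0; 1·1 + 8·0 + 3·0; 0·1 + 3·0 + 5·0) = (2, 1, 0)
Sw1 = (5, 10, 3)
w1·Sw1 = 2·5 + 1·10 + 0·3 = 20; w1·w1 = 2·2 + 1·1 + 0·0 = 5
λ ≈ 20/5 = 4.0000

4.0000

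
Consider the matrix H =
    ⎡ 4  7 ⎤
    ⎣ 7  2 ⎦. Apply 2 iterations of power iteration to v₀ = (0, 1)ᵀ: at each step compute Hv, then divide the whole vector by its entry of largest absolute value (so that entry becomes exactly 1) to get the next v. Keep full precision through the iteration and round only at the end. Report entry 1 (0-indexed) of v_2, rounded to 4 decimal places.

1.0000

Hv0 = (7.00000, 2.00000); divide by 7.00000 → v1 = (1.00000, 0.28571)
Hv1 = (6.00000, 7.57143); divide by 7.57143 → v2 = (0.79245, 1.00000)
Requested entry of v2: 53/53 = 1.0000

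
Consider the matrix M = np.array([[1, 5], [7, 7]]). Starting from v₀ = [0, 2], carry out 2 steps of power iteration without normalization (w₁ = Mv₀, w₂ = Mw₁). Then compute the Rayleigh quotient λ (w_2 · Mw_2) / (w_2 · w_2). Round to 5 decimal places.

w1 = Mv₀ = (10, 14)
w2 = Mw1 = (80, 168)
Mw2 = (920, 1736)
w2·Mw2 = 80·920 + 168·1736 = 365248; w2·w2 = 80·80 + 168·168 = 34624
λ ≈ 365248/34624 = 10.54898

λ ≈ 10.54898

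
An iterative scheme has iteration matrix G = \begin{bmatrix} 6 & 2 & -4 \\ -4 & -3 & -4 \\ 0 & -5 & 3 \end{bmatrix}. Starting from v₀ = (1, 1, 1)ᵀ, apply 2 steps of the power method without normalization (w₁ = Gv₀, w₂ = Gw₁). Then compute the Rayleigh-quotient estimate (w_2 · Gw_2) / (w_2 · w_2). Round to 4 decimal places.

w1 = Gv₀ = (4, -11, -2)
w2 = Gw1 = (10, 25, 49)
Gw2 = (-86, -311, 22)
w2·Gw2 = 10·(-86) + 25·(-311) + 49·22 = -7557; w2·w2 = 10·10 + 25·25 + 49·49 = 3126
λ ≈ -7557/3126 = -2.4175

λ ≈ -2.4175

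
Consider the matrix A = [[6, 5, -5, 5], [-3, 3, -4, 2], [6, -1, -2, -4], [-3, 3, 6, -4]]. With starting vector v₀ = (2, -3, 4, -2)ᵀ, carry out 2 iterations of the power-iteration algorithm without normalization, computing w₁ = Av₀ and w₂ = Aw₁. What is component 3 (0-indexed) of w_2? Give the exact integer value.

w1 = Av₀ = (-33, -35, 15, 17)
w2 = Aw1 = (-363, -32, -261, 16)
The requested component of w2 is 16.

16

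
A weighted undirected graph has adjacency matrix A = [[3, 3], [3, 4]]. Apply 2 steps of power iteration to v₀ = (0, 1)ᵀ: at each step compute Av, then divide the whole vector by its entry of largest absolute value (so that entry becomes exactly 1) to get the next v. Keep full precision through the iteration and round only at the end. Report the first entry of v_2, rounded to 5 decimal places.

0.84000

Av0 = (3.000000, 4.000000); divide by 4.000000 → v1 = (0.750000, 1.000000)
Av1 = (5.250000, 6.250000); divide by 6.250000 → v2 = (0.840000, 1.000000)
Requested entry of v2: 21/25 = 0.84000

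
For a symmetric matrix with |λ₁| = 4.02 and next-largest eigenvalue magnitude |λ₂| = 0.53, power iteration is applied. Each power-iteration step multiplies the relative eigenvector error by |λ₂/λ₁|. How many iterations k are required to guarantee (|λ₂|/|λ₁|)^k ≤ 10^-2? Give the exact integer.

|λ₂/λ₁| = 0.53/4.02 = 0.13184
Need k ≥ ln(10^-2) / ln(0.13184) = -4.6052 / -2.0262 ≈ 2.273
Smallest integer k satisfying the bound: 3

3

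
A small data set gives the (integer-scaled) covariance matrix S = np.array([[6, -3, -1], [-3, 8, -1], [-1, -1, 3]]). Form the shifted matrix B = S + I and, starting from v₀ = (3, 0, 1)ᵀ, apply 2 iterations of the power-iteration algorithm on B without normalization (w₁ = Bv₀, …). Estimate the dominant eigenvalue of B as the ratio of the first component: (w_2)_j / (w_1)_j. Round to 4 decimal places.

μ ≈ 8.4500

B = S + I has rows (7, -3, -1); (-3, 9, -1); (-1, -1, 4)
w1 = Bv₀ = (20, -10, 1)
w2 = Bw1 = (169, -151, -6)
Ratio: 169/20 = 8.4500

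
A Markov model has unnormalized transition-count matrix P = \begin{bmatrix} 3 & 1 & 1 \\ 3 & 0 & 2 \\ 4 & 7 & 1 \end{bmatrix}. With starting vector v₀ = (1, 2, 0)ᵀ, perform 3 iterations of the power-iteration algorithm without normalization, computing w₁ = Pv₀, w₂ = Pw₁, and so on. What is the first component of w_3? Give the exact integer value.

218

w1 = Pv₀ = (5, 3, 18)
w2 = Pw1 = (36, 51, 59)
w3 = Pw2 = (218, 226, 560)
The requested component of w3 is 218.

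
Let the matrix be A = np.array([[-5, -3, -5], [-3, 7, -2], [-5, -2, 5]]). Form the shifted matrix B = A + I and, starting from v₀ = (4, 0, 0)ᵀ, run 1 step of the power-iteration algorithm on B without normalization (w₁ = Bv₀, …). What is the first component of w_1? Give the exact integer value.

B = A + I has rows (-4, -3, -5); (-3, 8, -2); (-5, -2, 6)
w1 = Bv₀ = ((-4)·4 + (-3)·0 + (-5)·0; (-3)·4 + 8·0 + (-2)·0; (-5)·4 + (-2)·0 + 6·0) = (-16, -12, -20)
Requested component of w1: -16

-16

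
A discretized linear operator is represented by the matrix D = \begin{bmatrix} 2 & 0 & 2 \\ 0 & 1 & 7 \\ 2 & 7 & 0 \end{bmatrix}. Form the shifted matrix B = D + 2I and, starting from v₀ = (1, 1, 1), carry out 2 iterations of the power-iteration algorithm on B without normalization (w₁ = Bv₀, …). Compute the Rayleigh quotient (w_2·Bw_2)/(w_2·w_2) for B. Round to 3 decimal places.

μ ≈ 9.818

B = D + 2I has rows (4, 0, 2); (0, 3, 7); (2, 7, 2)
w1 = Bv₀ = (6, 10, 11)
w2 = Bw1 = (46, 107, 104)
Bw2 = (392, 1049, 1049)
w2·Bw2 = 239371; w2·w2 = 24381; μ ≈ 239371/24381 = 9.818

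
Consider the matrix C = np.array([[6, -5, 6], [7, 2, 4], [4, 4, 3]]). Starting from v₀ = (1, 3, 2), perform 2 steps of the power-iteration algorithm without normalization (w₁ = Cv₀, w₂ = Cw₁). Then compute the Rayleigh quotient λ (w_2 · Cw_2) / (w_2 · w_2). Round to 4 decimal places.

8.1980

w1 = Cv₀ = (3, 21, 22)
w2 = Cw1 = (45, 151, 162)
Cw2 = (487, 1265, 1270)
w2·Cw2 = 45·487 + 151·1265 + 162·1270 = 418670; w2·w2 = 45·45 + 151·151 + 162·162 = 51070
λ ≈ 418670/51070 = 8.1980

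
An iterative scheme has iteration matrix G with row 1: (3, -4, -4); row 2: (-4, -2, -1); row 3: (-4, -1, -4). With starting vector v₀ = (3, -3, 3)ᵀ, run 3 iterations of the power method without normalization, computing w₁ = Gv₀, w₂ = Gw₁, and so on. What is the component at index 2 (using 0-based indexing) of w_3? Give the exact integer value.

-819

w1 = Gv₀ = (3·3 + (-4)·(-3) + (-4)·3; (-4)·3 + (-2)·(-3) + (-1)·3; (-4)·3 + (-1)·(-3) + (-4)·3) = (9, -9, -21)
w2 = Gw1 = (3·9 + (-4)·(-9) + (-4)·(-21); (-4)·9 + (-2)·(-9) + (-1)·(-21); (-4)·9 + (-1)·(-9) + (-4)·(-21)) = (147, 3, 57)
w3 = Gw2 = (201, -651, -819)
The requested component of w3 is -819.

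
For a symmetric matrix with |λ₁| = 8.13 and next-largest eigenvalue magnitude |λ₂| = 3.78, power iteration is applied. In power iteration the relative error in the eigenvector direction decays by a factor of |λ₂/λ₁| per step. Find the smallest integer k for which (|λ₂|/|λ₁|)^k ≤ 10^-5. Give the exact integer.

16

|λ₂/λ₁| = 3.78/8.13 = 0.46494
Need k ≥ ln(10^-5) / ln(0.46494) = -11.5129 / -0.7658 ≈ 15.033
Smallest integer k satisfying the bound: 16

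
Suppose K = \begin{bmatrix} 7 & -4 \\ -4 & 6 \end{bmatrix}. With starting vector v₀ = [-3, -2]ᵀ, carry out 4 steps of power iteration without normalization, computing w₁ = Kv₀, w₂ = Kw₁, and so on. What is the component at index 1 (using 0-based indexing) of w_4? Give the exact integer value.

7436

w1 = Kv₀ = (-13, 0)
w2 = Kw1 = (-91, 52)
w3 = Kw2 = (-845, 676)
w4 = Kw3 = (-8619, 7436)
The requested component of w4 is 7436.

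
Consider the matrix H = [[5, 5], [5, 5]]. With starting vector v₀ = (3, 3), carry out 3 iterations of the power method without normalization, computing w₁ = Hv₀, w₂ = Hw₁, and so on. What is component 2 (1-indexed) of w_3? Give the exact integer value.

3000

w1 = Hv₀ = (30, 30)
w2 = Hw1 = (300, 300)
w3 = Hw2 = (3000, 3000)
The requested component of w3 is 3000.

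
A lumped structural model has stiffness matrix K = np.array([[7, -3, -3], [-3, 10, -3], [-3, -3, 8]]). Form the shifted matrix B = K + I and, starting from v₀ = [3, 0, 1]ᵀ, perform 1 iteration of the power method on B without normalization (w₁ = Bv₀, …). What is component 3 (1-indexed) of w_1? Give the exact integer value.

B = K + I has rows (8, -3, -3); (-3, 11, -3); (-3, -3, 9)
w1 = Bv₀ = (21, -12, 0)
Requested component of w1: 0

0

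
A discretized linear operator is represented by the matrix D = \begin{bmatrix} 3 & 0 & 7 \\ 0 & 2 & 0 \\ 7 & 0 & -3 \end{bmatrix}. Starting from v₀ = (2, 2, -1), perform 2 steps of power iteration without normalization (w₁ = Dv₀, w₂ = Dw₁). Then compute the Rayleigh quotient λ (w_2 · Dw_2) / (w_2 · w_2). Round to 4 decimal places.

-3.7780

w1 = Dv₀ = (-1, 4, 17)
w2 = Dw1 = (116, 8, -58)
Dw2 = (-58, 16, 986)
w2·Dw2 = 116·(-58) + 8·16 + (-58)·986 = -63788; w2·w2 = 116·116 + 8·8 + (-58)·(-58) = 16884
λ ≈ -63788/16884 = -3.7780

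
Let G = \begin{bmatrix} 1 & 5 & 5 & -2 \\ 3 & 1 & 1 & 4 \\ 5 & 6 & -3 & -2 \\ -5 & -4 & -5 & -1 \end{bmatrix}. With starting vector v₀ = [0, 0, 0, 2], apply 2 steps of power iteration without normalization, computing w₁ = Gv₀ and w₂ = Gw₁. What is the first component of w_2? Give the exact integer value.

w1 = Gv₀ = (-4, 8, -4, -2)
w2 = Gw1 = (20, -16, 44, 10)
The requested component of w2 is 20.

20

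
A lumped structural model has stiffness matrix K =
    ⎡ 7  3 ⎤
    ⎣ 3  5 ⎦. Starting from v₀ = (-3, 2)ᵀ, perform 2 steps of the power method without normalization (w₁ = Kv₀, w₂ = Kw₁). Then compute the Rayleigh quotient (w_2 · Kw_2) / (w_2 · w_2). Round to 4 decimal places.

λ ≈ 8.7727

w1 = Kv₀ = (7·(-3) + 3·2; 3·(-3) + 5·2) = (-15, 1)
w2 = Kw1 = (7·(-15) + 3·1; 3·(-15) + 5·1) = (-102, -40)
Kw2 = (-834, -506)
w2·Kw2 = (-102)·(-834) + (-40)·(-506) = 105308; w2·w2 = (-102)·(-102) + (-40)·(-40) = 12004
λ ≈ 105308/12004 = 8.7727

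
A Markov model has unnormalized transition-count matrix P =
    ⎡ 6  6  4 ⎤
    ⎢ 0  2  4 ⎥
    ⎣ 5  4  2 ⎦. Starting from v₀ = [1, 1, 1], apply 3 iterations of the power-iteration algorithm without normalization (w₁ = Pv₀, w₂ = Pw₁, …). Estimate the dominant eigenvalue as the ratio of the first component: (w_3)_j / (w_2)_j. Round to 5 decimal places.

10.77273

w1 = Pv₀ = (16, 6, 11)
w2 = Pw1 = (176, 56, 126)
w3 = Pw2 = (1896, 616, 1356)
Ratio at component: 1896 / 176 = 10.77273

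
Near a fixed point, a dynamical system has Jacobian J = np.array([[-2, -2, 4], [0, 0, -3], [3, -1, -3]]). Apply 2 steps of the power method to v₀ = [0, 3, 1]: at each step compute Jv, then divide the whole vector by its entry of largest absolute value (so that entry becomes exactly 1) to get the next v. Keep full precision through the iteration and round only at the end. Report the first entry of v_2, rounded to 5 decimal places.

Jv0 = (-2.000000, -3.000000, -6.000000); divide by -6.000000 → v1 = (0.333333, 0.500000, 1.000000)
Jv1 = (2.333333, -3.000000, -2.500000); divide by -3.000000 → v2 = (-0.777778, 1.000000, 0.833333)
Requested entry of v2: -14/18 = -0.77778

-0.77778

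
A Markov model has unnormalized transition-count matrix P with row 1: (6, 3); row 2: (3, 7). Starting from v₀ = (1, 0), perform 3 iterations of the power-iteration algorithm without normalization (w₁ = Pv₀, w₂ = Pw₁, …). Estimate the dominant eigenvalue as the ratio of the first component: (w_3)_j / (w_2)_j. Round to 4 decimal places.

8.6000

w1 = Pv₀ = (6·1 + 3·0; 3·1 + 7·0) = (6, 3)
w2 = Pw1 = (6·6 + 3·3; 3·6 + 7·3) = (45, 39)
w3 = Pw2 = (387, 408)
Ratio at component: 387 / 45 = 8.6000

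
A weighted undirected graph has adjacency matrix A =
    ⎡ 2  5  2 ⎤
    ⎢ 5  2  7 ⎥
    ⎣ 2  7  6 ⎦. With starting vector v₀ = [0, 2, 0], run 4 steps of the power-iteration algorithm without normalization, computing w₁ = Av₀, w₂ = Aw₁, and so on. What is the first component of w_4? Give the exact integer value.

w1 = Av₀ = (10, 4, 14)
w2 = Aw1 = (68, 156, 132)
w3 = Aw2 = (1180, 1576, 2020)
w4 = Aw3 = (14280, 23192, 25512)
The requested component of w4 is 14280.

14280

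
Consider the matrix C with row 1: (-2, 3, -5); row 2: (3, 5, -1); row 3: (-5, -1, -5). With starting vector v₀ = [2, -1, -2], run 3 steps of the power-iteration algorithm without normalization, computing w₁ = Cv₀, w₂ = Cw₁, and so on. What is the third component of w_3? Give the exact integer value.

102

w1 = Cv₀ = (3, 3, 1)
w2 = Cw1 = (-2, 23, -23)
w3 = Cw2 = (188, 132, 102)
The requested component of w3 is 102.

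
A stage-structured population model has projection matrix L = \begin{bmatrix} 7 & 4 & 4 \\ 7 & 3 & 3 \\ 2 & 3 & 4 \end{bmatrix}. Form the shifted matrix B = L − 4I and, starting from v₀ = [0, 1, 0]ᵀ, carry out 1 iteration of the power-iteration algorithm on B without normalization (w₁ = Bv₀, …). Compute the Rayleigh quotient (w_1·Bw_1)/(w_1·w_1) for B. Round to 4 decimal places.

B = L − 4I has rows (3, 4, 4); (7, -1, 3); (2, 3, 0)
w1 = Bv₀ = (4, -1, 3)
Bw1 = (20, 38, 5)
w1·Bw1 = 57; w1·w1 = 26; μ ≈ 57/26 = 2.1923

μ ≈ 2.1923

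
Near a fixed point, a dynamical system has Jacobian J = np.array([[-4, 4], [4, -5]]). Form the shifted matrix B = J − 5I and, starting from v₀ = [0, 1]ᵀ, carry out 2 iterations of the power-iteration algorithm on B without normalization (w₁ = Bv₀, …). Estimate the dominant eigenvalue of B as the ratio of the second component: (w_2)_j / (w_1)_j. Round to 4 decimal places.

B = J − 5I has rows (-9, 4); (4, -10)
w1 = Bv₀ = ((-9)·0 + 4·1; 4·0 + (-10)·1) = (4, -10)
w2 = Bw1 = ((-9)·4 + 4·(-10); 4·4 + (-10)·(-10)) = (-76, 116)
Ratio: 116/-10 = -11.6000

-11.6000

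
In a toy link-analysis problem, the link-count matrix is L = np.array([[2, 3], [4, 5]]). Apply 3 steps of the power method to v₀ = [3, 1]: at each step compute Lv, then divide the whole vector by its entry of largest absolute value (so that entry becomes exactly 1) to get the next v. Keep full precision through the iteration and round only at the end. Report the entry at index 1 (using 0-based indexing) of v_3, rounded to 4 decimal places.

Lv0 = (9.00000, 17.00000); divide by 17.00000 → v1 = (0.52941, 1.00000)
Lv1 = (4.05882, 7.11765); divide by 7.11765 → v2 = (0.57025, 1.00000)
Lv2 = (4.14050, 7.28099); divide by 7.28099 → v3 = (0.56867, 1.00000)
Requested entry of v3: 881/881 = 1.0000

1.0000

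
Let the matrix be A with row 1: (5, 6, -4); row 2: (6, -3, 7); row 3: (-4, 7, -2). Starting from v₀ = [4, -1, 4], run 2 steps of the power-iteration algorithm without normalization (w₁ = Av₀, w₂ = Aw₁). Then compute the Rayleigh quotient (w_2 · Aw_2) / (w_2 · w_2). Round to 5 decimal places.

-10.93901

w1 = Av₀ = (5·4 + 6·(-1) + (-4)·4; 6·4 + (-3)·(-1) + 7·4; (-4)·4 + 7·(-1) + (-2)·4) = (-2, 55, -31)
w2 = Aw1 = (5·(-2) + 6·55 + (-4)·(-31); 6·(-2) + (-3)·55 + 7·(-31); (-4)·(-2) + 7·55 + (-2)·(-31)) = (444, -394, 455)
Aw2 = (-1964, 7031, -5444)
w2·Aw2 = 444·(-1964) + (-394)·7031 + 455·(-5444) = -6119250; w2·w2 = 444·444 + (-394)·(-394) + 455·455 = 559397
λ ≈ -6119250/559397 = -10.93901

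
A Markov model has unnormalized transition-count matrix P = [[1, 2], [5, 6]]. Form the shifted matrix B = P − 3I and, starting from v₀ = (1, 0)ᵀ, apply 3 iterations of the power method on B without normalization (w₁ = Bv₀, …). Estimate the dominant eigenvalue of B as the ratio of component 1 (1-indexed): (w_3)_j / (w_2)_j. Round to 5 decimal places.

-1.28571

B = P − 3I has rows (-2, 2); (5, 3)
w1 = Bv₀ = (-2, 5)
w2 = Bw1 = (14, 5)
w3 = Bw2 = (-18, 85)
Ratio: -18/14 = -1.28571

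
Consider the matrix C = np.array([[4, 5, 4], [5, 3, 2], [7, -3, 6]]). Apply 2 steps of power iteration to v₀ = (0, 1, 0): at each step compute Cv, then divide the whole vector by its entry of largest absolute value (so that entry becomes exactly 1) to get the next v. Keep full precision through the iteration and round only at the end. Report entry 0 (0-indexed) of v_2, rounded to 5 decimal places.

0.82143

Cv0 = (5.000000, 3.000000, -3.000000); divide by 5.000000 → v1 = (1.000000, 0.600000, -0.600000)
Cv1 = (4.600000, 5.600000, 1.600000); divide by 5.600000 → v2 = (0.821429, 1.000000, 0.285714)
Requested entry of v2: 23/28 = 0.82143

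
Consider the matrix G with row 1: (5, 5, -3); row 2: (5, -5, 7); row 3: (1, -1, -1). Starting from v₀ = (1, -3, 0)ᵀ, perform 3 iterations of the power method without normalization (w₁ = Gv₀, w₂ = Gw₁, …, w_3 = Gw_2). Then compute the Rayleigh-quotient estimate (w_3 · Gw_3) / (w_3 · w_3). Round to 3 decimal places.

λ ≈ -4.665

w1 = Gv₀ = (5·1 + 5·(-3) + (-3)·0; 5·1 + (-5)·(-3) + 7·0; 1·1 + (-1)·(-3) + (-1)·0) = (-10, 20, 4)
w2 = Gw1 = (5·(-10) + 5·20 + (-3)·4; 5·(-10) + (-5)·20 + 7·4; 1·(-10) + (-1)·20 + (-1)·4) = (38, -122, -34)
w3 = Gw2 = (-318, 562, 194)
Gw3 = (638, -3042, -1074)
w3·Gw3 = (-318)·638 + 562·(-3042) + 194·(-1074) = -2120844; w3·w3 = (-318)·(-318) + 562·562 + 194·194 = 454604
λ ≈ -2120844/454604 = -4.665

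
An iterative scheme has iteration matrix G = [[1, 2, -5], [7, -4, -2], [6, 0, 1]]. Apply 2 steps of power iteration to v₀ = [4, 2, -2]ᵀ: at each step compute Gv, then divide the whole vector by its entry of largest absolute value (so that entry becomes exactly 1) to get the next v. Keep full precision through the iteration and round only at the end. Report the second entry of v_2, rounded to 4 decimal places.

-0.1077

Gv0 = (18.00000, 24.00000, 22.00000); divide by 24.00000 → v1 = (0.75000, 1.00000, 0.91667)
Gv1 = (-1.83333, -0.58333, 5.41667); divide by 5.41667 → v2 = (-0.33846, -0.10769, 1.00000)
Requested entry of v2: -14/130 = -0.1077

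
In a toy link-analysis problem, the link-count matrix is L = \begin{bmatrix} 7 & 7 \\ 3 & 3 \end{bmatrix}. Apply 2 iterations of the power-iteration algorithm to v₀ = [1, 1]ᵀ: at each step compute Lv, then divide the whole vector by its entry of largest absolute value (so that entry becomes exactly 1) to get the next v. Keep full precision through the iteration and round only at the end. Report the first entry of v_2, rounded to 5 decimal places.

1.00000

Lv0 = (14.000000, 6.000000); divide by 14.000000 → v1 = (1.000000, 0.428571)
Lv1 = (10.000000, 4.285714); divide by 10.000000 → v2 = (1.000000, 0.428571)
Requested entry of v2: 140/140 = 1.00000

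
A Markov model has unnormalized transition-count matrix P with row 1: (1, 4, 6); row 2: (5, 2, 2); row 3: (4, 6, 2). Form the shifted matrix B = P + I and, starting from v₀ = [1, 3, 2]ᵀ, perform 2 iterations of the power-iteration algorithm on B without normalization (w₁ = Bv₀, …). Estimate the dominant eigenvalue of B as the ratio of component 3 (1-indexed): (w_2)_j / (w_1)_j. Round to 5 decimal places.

μ ≈ 10.57143

B = P + I has rows (2, 4, 6); (5, 3, 2); (4, 6, 3)
w1 = Bv₀ = (2·1 + 4·3 + 6·2; 5·1 + 3·3 + 2·2; 4·1 + 6·3 + 3·2) = (26, 18, 28)
w2 = Bw1 = (2·26 + 4·18 + 6·28; 5·26 + 3·18 + 2·28; 4·26 + 6·18 + 3·28) = (292, 240, 296)
Ratio: 296/28 = 10.57143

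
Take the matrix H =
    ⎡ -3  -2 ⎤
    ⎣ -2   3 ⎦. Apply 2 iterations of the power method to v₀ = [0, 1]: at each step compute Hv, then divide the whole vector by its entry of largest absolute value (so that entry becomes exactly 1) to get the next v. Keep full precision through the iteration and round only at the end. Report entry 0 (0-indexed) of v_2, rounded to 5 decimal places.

0.00000

Hv0 = (-2.000000, 3.000000); divide by 3.000000 → v1 = (-0.666667, 1.000000)
Hv1 = (0.000000, 4.333333); divide by 4.333333 → v2 = (0.000000, 1.000000)
Requested entry of v2: 0/13 = 0.00000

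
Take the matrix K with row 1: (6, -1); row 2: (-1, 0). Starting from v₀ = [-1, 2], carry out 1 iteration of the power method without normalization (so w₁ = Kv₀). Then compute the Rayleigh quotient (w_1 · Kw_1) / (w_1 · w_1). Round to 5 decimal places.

w1 = Kv₀ = (-8, 1)
Kw1 = (-49, 8)
w1·Kw1 = (-8)·(-49) + 1·8 = 400; w1·w1 = (-8)·(-8) + 1·1 = 65
λ ≈ 400/65 = 6.15385

λ ≈ 6.15385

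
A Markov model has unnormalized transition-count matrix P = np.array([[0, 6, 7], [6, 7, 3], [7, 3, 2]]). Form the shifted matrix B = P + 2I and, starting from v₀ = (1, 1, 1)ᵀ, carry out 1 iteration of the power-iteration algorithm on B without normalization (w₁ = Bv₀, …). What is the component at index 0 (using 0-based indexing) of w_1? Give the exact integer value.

B = P + 2I has rows (2, 6, 7); (6, 9, 3); (7, 3, 4)
w1 = Bv₀ = (2·1 + 6·1 + 7·1; 6·1 + 9·1 + 3·1; 7·1 + 3·1 + 4·1) = (15, 18, 14)
Requested component of w1: 15

15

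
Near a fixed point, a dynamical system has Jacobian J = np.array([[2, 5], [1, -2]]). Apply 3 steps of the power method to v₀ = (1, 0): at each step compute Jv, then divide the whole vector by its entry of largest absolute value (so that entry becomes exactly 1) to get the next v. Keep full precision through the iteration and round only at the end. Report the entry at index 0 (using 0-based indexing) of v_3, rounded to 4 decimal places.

1.0000

Jv0 = (2.00000, 1.00000); divide by 2.00000 → v1 = (1.00000, 0.50000)
Jv1 = (4.50000, 0.00000); divide by 4.50000 → v2 = (1.00000, 0.00000)
Jv2 = (2.00000, 1.00000); divide by 2.00000 → v3 = (1.00000, 0.50000)
Requested entry of v3: 18/18 = 1.0000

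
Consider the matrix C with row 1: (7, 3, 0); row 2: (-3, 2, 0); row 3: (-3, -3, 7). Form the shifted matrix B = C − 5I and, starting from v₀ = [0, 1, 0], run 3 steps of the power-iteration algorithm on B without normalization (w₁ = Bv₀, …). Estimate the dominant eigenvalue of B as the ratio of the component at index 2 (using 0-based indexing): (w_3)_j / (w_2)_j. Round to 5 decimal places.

B = C − 5I has rows (2, 3, 0); (-3, -3, 0); (-3, -3, 2)
w1 = Bv₀ = (3, -3, -3)
w2 = Bw1 = (-3, 0, -6)
w3 = Bw2 = (-6, 9, -3)
Ratio: -3/-6 = 0.50000

μ ≈ 0.50000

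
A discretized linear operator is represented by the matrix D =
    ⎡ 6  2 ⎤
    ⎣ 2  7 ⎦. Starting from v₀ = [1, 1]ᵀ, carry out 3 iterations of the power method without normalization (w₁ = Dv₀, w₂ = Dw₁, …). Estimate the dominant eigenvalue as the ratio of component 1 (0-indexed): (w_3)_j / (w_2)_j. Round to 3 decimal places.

8.671

w1 = Dv₀ = (6·1 + 2·1; 2·1 + 7·1) = (8, 9)
w2 = Dw1 = (6·8 + 2·9; 2·8 + 7·9) = (66, 79)
w3 = Dw2 = (554, 685)
Ratio at component: 685 / 79 = 8.671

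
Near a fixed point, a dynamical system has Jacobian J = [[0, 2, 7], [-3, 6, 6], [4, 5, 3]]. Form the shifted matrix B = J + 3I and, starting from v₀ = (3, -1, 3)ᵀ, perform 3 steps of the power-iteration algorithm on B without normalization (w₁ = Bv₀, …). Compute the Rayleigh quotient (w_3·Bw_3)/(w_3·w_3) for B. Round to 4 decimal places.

B = J + 3I has rows (3, 2, 7); (-3, 9, 6); (4, 5, 6)
w1 = Bv₀ = (3·3 + 2·(-1) + 7·3; (-3)·3 + 9·(-1) + 6·3; 4·3 + 5·(-1) + 6·3) = (28, 0, 25)
w2 = Bw1 = (3·28 + 2·0 + 7·25; (-3)·28 + 9·0 + 6·25; 4·28 + 5·0 + 6·25) = (259, 66, 262)
w3 = Bw2 = (2743, 1389, 2938)
Bw3 = (31573, 21900, 35545)
w3·Bw3 = 221455049; w3·w3 = 18085214; μ ≈ 221455049/18085214 = 12.2451

12.2451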